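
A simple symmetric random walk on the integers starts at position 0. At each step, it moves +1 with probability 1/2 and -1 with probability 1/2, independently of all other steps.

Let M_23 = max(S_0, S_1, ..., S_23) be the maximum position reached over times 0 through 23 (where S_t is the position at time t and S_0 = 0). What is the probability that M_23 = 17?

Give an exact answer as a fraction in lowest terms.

Answer: 1771/8388608

Derivation:
Let M_23 = max(S_0,...,S_23). Use the reflection principle: for j ≥ 1, #{paths with M_23 ≥ j} = #{S_23 ≥ j} + #{S_23 ≥ j+1}.
By reflection, #{M_23 ≥ 17} = #{S_23 ≥ 17} + #{S_23 ≥ 18} = 2048 + 277 = 2325.
#{M_23 ≥ 18} = #{S_23 ≥ 18} + #{S_23 ≥ 19} = 277 + 277 = 554.
#{M_23 = 17} = 2325 - 554 = 1771.
P(M_23 = 17) = 1771/8388608 = 1771/8388608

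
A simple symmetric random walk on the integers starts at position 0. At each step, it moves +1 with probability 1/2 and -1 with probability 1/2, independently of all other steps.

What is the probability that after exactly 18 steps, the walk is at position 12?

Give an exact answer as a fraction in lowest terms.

To reach position 12 after 18 steps: need 15 steps of +1 and 3 of -1.
Favorable paths: C(18,15) = 816
Total paths: 2^18 = 262144
P = 816/262144 = 51/16384

Answer: 51/16384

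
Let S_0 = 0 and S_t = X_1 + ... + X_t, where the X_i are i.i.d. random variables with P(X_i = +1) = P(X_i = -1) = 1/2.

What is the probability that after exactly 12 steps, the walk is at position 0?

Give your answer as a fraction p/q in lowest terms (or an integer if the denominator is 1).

Answer: 231/1024

Derivation:
To return to 0 after 12 steps: need exactly 6 steps of +1 and 6 of -1.
Favorable paths: C(12,6) = 924
Total paths: 2^12 = 4096
P = 924/4096 = 231/1024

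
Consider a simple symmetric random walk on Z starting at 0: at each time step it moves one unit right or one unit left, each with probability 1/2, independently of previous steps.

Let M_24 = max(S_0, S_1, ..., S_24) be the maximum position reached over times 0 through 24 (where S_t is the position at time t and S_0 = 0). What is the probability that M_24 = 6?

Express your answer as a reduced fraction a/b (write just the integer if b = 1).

Answer: 81719/1048576

Derivation:
Let M_24 = max(S_0,...,S_24). Use the reflection principle: for j ≥ 1, #{paths with M_24 ≥ j} = #{S_24 ≥ j} + #{S_24 ≥ j+1}.
By reflection, #{M_24 ≥ 6} = #{S_24 ≥ 6} + #{S_24 ≥ 7} = 2579130 + 1271626 = 3850756.
#{M_24 ≥ 7} = #{S_24 ≥ 7} + #{S_24 ≥ 8} = 1271626 + 1271626 = 2543252.
#{M_24 = 6} = 3850756 - 2543252 = 1307504.
P(M_24 = 6) = 1307504/16777216 = 81719/1048576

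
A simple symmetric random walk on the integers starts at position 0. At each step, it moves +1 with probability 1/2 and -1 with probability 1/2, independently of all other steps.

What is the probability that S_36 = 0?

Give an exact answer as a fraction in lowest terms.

To return to 0 after 36 steps: need exactly 18 steps of +1 and 18 of -1.
Favorable paths: C(36,18) = 9075135300
Total paths: 2^36 = 68719476736
P = 9075135300/68719476736 = 2268783825/17179869184

Answer: 2268783825/17179869184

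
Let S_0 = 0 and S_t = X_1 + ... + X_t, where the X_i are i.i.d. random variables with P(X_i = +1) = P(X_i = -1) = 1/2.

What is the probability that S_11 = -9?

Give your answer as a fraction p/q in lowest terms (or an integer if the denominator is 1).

Answer: 11/2048

Derivation:
To reach position -9 after 11 steps: need 1 step of +1 and 10 of -1.
Favorable paths: C(11,1) = 11
Total paths: 2^11 = 2048
P = 11/2048 = 11/2048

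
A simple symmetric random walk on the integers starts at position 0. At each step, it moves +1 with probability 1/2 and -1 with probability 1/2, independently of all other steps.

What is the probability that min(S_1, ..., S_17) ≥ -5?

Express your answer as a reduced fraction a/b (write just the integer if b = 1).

Answer: 28067/32768

Derivation:
Let f(t,s) = #length-t paths at position s with S_1..S_t all ≥ -5.
f(t,s) = f(t-1,s-1) + f(t-1,s+1) for s ≥ -5; f(t,s) = 0 for s < -5.
t=0: f(0,0)=1
t=1: f(1,-1)=1 f(1,1)=1
t=2: f(2,-2)=1 f(2,0)=2 f(2,2)=1
t=3: f(3,-3)=1 f(3,-1)=3 f(3,1)=3 f(3,3)=1
t=4: f(4,-4)=1 f(4,-2)=4 f(4,0)=6 f(4,2)=4 f(4,4)=1
t=5: f(5,-5)=1 f(5,-3)=5 f(5,-1)=10 f(5,1)=10 f(5,3)=5 f(5,5)=1
t=6: f(6,-4)=6 f(6,-2)=15 f(6,0)=20 f(6,2)=15 f(6,4)=6 f(6,6)=1
t=7: f(7,-5)=6 f(7,-3)=21 f(7,-1)=35 f(7,1)=35 f(7,3)=21 f(7,5)=7 f(7,7)=1
t=8: f(8,-4)=27 f(8,-2)=56 f(8,0)=70 f(8,2)=56 f(8,4)=28 f(8,6)=8 f(8,8)=1
t=9: f(9,-5)=27 f(9,-3)=83 f(9,-1)=126 f(9,1)=126 f(9,3)=84 f(9,5)=36 f(9,7)=9 f(9,9)=1
t=10: f(10,-4)=110 f(10,-2)=209 f(10,0)=252 f(10,2)=210 f(10,4)=120 f(10,6)=45 f(10,8)=10 f(10,10)=1
t=11: f(11,-5)=110 f(11,-3)=319 f(11,-1)=461 f(11,1)=462 f(11,3)=330 f(11,5)=165 f(11,7)=55 f(11,9)=11 f(11,11)=1
t=12: f(12,-4)=429 f(12,-2)=780 f(12,0)=923 f(12,2)=792 f(12,4)=495 f(12,6)=220 f(12,8)=66 f(12,10)=12 f(12,12)=1
t=13: f(13,-5)=429 f(13,-3)=1209 f(13,-1)=1703 f(13,1)=1715 f(13,3)=1287 f(13,5)=715 f(13,7)=286 f(13,9)=78 f(13,11)=13 f(13,13)=1
t=14: f(14,-4)=1638 f(14,-2)=2912 f(14,0)=3418 f(14,2)=3002 f(14,4)=2002 f(14,6)=1001 f(14,8)=364 f(14,10)=91 f(14,12)=14 f(14,14)=1
t=15: f(15,-5)=1638 f(15,-3)=4550 f(15,-1)=6330 f(15,1)=6420 f(15,3)=5004 f(15,5)=3003 f(15,7)=1365 f(15,9)=455 f(15,11)=105 f(15,13)=15 f(15,15)=1
t=16: f(16,-4)=6188 f(16,-2)=10880 f(16,0)=12750 f(16,2)=11424 f(16,4)=8007 f(16,6)=4368 f(16,8)=1820 f(16,10)=560 f(16,12)=120 f(16,14)=16 f(16,16)=1
t=17: f(17,-5)=6188 f(17,-3)=17068 f(17,-1)=23630 f(17,1)=24174 f(17,3)=19431 f(17,5)=12375 f(17,7)=6188 f(17,9)=2380 f(17,11)=680 f(17,13)=136 f(17,15)=17 f(17,17)=1
Σ_s f(17,s) = 112268
P = 112268/131072 = 28067/32768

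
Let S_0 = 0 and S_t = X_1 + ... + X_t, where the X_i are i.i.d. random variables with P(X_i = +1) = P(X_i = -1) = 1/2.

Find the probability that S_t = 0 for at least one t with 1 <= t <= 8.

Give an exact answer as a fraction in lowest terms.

Count via complement. Let g(t,s) = #length-t paths at position s with S_1..S_t all ≠ 0.
g(t,s) = g(t-1,s-1) + g(t-1,s+1) for s ≠ 0; g(t,0) = 0.
t=0: g(0,0)=1
t=1: g(1,-1)=1 g(1,1)=1
t=2: g(2,-2)=1 g(2,2)=1
t=3: g(3,-3)=1 g(3,-1)=1 g(3,1)=1 g(3,3)=1
t=4: g(4,-4)=1 g(4,-2)=2 g(4,2)=2 g(4,4)=1
t=5: g(5,-5)=1 g(5,-3)=3 g(5,-1)=2 g(5,1)=2 g(5,3)=3 g(5,5)=1
t=6: g(6,-6)=1 g(6,-4)=4 g(6,-2)=5 g(6,2)=5 g(6,4)=4 g(6,6)=1
t=7: g(7,-7)=1 g(7,-5)=5 g(7,-3)=9 g(7,-1)=5 g(7,1)=5 g(7,3)=9 g(7,5)=5 g(7,7)=1
t=8: g(8,-8)=1 g(8,-6)=6 g(8,-4)=14 g(8,-2)=14 g(8,2)=14 g(8,4)=14 g(8,6)=6 g(8,8)=1
Paths never hitting 0: Σ_s g(8,s) = 70
Paths hitting 0: 2^8 - 70 = 186
P = 186/256 = 93/128

Answer: 93/128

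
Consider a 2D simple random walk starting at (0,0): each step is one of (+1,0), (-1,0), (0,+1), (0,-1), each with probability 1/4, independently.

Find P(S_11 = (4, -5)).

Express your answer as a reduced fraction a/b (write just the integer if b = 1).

Let h be the number of horizontal steps (so 11-h are vertical). To end at (4,-5) need (h+4)/2 right-steps and ((11-h)-5)/2 up-steps.
Sum over h with 4 ≤ h ≤ 6, h ≡ 0 (mod 2), 11-h ≡ 1 (mod 2):
h=4: C(11,4)·C(4,4)·C(7,1) = 330·1·7 = 2310
h=6: C(11,6)·C(6,5)·C(5,0) = 462·6·1 = 2772
Total favorable: 5082
Total paths: 4^11 = 4194304
P = 5082/4194304 = 2541/2097152

Answer: 2541/2097152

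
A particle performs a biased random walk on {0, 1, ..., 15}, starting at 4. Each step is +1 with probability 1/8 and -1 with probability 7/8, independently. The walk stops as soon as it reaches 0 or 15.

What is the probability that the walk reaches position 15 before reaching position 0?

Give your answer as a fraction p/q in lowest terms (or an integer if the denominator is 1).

Biased walk: p = 1/8, q = 7/8, r = q/p = 7
Gambler's ruin: P(hit 15 before 0 | start at 4) = (1 - r^a)/(1 - r^N)
r^4 = 2401; r^15 = 4747561509943
P = (1 - 2401) / (1 - 4747561509943) = -2400 / -4747561509942 = 400/791260251657

Answer: 400/791260251657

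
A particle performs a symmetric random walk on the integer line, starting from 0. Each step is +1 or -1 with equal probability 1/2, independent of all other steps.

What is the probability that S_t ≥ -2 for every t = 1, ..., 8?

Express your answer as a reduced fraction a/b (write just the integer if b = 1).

Let f(t,s) = #length-t paths at position s with S_1..S_t all ≥ -2.
f(t,s) = f(t-1,s-1) + f(t-1,s+1) for s ≥ -2; f(t,s) = 0 for s < -2.
t=0: f(0,0)=1
t=1: f(1,-1)=1 f(1,1)=1
t=2: f(2,-2)=1 f(2,0)=2 f(2,2)=1
t=3: f(3,-1)=3 f(3,1)=3 f(3,3)=1
t=4: f(4,-2)=3 f(4,0)=6 f(4,2)=4 f(4,4)=1
t=5: f(5,-1)=9 f(5,1)=10 f(5,3)=5 f(5,5)=1
t=6: f(6,-2)=9 f(6,0)=19 f(6,2)=15 f(6,4)=6 f(6,6)=1
t=7: f(7,-1)=28 f(7,1)=34 f(7,3)=21 f(7,5)=7 f(7,7)=1
t=8: f(8,-2)=28 f(8,0)=62 f(8,2)=55 f(8,4)=28 f(8,6)=8 f(8,8)=1
Σ_s f(8,s) = 182
P = 182/256 = 91/128

Answer: 91/128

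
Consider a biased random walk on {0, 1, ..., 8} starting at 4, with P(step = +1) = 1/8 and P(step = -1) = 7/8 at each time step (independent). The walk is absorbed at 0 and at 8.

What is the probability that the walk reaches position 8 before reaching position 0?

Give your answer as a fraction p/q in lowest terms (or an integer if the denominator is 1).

Biased walk: p = 1/8, q = 7/8, r = q/p = 7
Gambler's ruin: P(hit 8 before 0 | start at 4) = (1 - r^a)/(1 - r^N)
r^4 = 2401; r^8 = 5764801
P = (1 - 2401) / (1 - 5764801) = -2400 / -5764800 = 1/2402

Answer: 1/2402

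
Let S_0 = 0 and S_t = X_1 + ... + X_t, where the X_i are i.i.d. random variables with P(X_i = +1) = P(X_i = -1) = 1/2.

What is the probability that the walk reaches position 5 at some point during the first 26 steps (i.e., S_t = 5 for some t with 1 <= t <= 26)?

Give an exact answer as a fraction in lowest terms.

Count via complement. Let g(t,s) = #length-t paths at position s with S_1..S_t all ≠ 5.
g(t,s) = g(t-1,s-1) + g(t-1,s+1) for s ≠ 5; g(t,5) = 0.
t=0: g(0,0)=1
t=1: g(1,-1)=1 g(1,1)=1
t=2: g(2,-2)=1 g(2,0)=2 g(2,2)=1
t=3: g(3,-3)=1 g(3,-1)=3 g(3,1)=3 g(3,3)=1
t=4: g(4,-4)=1 g(4,-2)=4 g(4,0)=6 g(4,2)=4 g(4,4)=1
t=5: g(5,-5)=1 g(5,-3)=5 g(5,-1)=10 g(5,1)=10 g(5,3)=5
t=6: g(6,-6)=1 g(6,-4)=6 g(6,-2)=15 g(6,0)=20 g(6,2)=15 g(6,4)=5
t=7: g(7,-7)=1 g(7,-5)=7 g(7,-3)=21 g(7,-1)=35 g(7,1)=35 g(7,3)=20
t=8: g(8,-8)=1 g(8,-6)=8 g(8,-4)=28 g(8,-2)=56 g(8,0)=70 g(8,2)=55 g(8,4)=20
t=9: g(9,-9)=1 g(9,-7)=9 g(9,-5)=36 g(9,-3)=84 g(9,-1)=126 g(9,1)=125 g(9,3)=75
t=10: g(10,-10)=1 g(10,-8)=10 g(10,-6)=45 g(10,-4)=120 g(10,-2)=210 g(10,0)=251 g(10,2)=200 g(10,4)=75
t=11: g(11,-11)=1 g(11,-9)=11 g(11,-7)=55 g(11,-5)=165 g(11,-3)=330 g(11,-1)=461 g(11,1)=451 g(11,3)=275
t=12: g(12,-12)=1 g(12,-10)=12 g(12,-8)=66 g(12,-6)=220 g(12,-4)=495 g(12,-2)=791 g(12,0)=912 g(12,2)=726 g(12,4)=275
t=13: g(13,-13)=1 g(13,-11)=13 g(13,-9)=78 g(13,-7)=286 g(13,-5)=715 g(13,-3)=1286 g(13,-1)=1703 g(13,1)=1638 g(13,3)=1001
t=14: g(14,-14)=1 g(14,-12)=14 g(14,-10)=91 g(14,-8)=364 g(14,-6)=1001 g(14,-4)=2001 g(14,-2)=2989 g(14,0)=3341 g(14,2)=2639 g(14,4)=1001
t=15: g(15,-15)=1 g(15,-13)=15 g(15,-11)=105 g(15,-9)=455 g(15,-7)=1365 g(15,-5)=3002 g(15,-3)=4990 g(15,-1)=6330 g(15,1)=5980 g(15,3)=3640
t=16: g(16,-16)=1 g(16,-14)=16 g(16,-12)=120 g(16,-10)=560 g(16,-8)=1820 g(16,-6)=4367 g(16,-4)=7992 g(16,-2)=11320 g(16,0)=12310 g(16,2)=9620 g(16,4)=3640
t=17: g(17,-17)=1 g(17,-15)=17 g(17,-13)=136 g(17,-11)=680 g(17,-9)=2380 g(17,-7)=6187 g(17,-5)=12359 g(17,-3)=19312 g(17,-1)=23630 g(17,1)=21930 g(17,3)=13260
t=18: g(18,-18)=1 g(18,-16)=18 g(18,-14)=153 g(18,-12)=816 g(18,-10)=3060 g(18,-8)=8567 g(18,-6)=18546 g(18,-4)=31671 g(18,-2)=42942 g(18,0)=45560 g(18,2)=35190 g(18,4)=13260
t=19: g(19,-19)=1 g(19,-17)=19 g(19,-15)=171 g(19,-13)=969 g(19,-11)=3876 g(19,-9)=11627 g(19,-7)=27113 g(19,-5)=50217 g(19,-3)=74613 g(19,-1)=88502 g(19,1)=80750 g(19,3)=48450
t=20: g(20,-20)=1 g(20,-18)=20 g(20,-16)=190 g(20,-14)=1140 g(20,-12)=4845 g(20,-10)=15503 g(20,-8)=38740 g(20,-6)=77330 g(20,-4)=124830 g(20,-2)=163115 g(20,0)=169252 g(20,2)=129200 g(20,4)=48450
t=21: g(21,-21)=1 g(21,-19)=21 g(21,-17)=210 g(21,-15)=1330 g(21,-13)=5985 g(21,-11)=20348 g(21,-9)=54243 g(21,-7)=116070 g(21,-5)=202160 g(21,-3)=287945 g(21,-1)=332367 g(21,1)=298452 g(21,3)=177650
t=22: g(22,-22)=1 g(22,-20)=22 g(22,-18)=231 g(22,-16)=1540 g(22,-14)=7315 g(22,-12)=26333 g(22,-10)=74591 g(22,-8)=170313 g(22,-6)=318230 g(22,-4)=490105 g(22,-2)=620312 g(22,0)=630819 g(22,2)=476102 g(22,4)=177650
t=23: g(23,-23)=1 g(23,-21)=23 g(23,-19)=253 g(23,-17)=1771 g(23,-15)=8855 g(23,-13)=33648 g(23,-11)=100924 g(23,-9)=244904 g(23,-7)=488543 g(23,-5)=808335 g(23,-3)=1110417 g(23,-1)=1251131 g(23,1)=1106921 g(23,3)=653752
t=24: g(24,-24)=1 g(24,-22)=24 g(24,-20)=276 g(24,-18)=2024 g(24,-16)=10626 g(24,-14)=42503 g(24,-12)=134572 g(24,-10)=345828 g(24,-8)=733447 g(24,-6)=1296878 g(24,-4)=1918752 g(24,-2)=2361548 g(24,0)=2358052 g(24,2)=1760673 g(24,4)=653752
t=25: g(25,-25)=1 g(25,-23)=25 g(25,-21)=300 g(25,-19)=2300 g(25,-17)=12650 g(25,-15)=53129 g(25,-13)=177075 g(25,-11)=480400 g(25,-9)=1079275 g(25,-7)=2030325 g(25,-5)=3215630 g(25,-3)=4280300 g(25,-1)=4719600 g(25,1)=4118725 g(25,3)=2414425
t=26: g(26,-26)=1 g(26,-24)=26 g(26,-22)=325 g(26,-20)=2600 g(26,-18)=14950 g(26,-16)=65779 g(26,-14)=230204 g(26,-12)=657475 g(26,-10)=1559675 g(26,-8)=3109600 g(26,-6)=5245955 g(26,-4)=7495930 g(26,-2)=8999900 g(26,0)=8838325 g(26,2)=6533150 g(26,4)=2414425
Paths never hitting 5: Σ_s g(26,s) = 45168320
Paths hitting 5: 2^26 - 45168320 = 21940544
P = 21940544/67108864 = 342821/1048576

Answer: 342821/1048576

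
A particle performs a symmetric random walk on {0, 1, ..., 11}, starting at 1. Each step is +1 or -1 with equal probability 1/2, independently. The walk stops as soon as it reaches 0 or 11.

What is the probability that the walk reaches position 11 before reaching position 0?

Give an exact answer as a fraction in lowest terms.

Answer: 1/11

Derivation:
Symmetric walk (p = 1/2): the harmonic-function argument gives P(hit 11 before 0 | start at 1) = a/N.
P = 1/11 = 1/11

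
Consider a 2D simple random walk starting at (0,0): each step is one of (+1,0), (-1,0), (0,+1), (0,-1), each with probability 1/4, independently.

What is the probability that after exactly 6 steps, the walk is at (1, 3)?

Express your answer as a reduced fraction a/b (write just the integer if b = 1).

Answer: 45/2048

Derivation:
Let h be the number of horizontal steps (so 6-h are vertical). To end at (1,3) need (h+1)/2 right-steps and ((6-h)+3)/2 up-steps.
Sum over h with 1 ≤ h ≤ 3, h ≡ 1 (mod 2), 6-h ≡ 1 (mod 2):
h=1: C(6,1)·C(1,1)·C(5,4) = 6·1·5 = 30
h=3: C(6,3)·C(3,2)·C(3,3) = 20·3·1 = 60
Total favorable: 90
Total paths: 4^6 = 4096
P = 90/4096 = 45/2048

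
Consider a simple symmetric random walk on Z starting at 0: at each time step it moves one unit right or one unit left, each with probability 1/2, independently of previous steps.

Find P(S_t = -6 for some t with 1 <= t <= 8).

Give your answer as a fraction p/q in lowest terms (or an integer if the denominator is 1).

Count via complement. Let g(t,s) = #length-t paths at position s with S_1..S_t all ≠ -6.
g(t,s) = g(t-1,s-1) + g(t-1,s+1) for s ≠ -6; g(t,-6) = 0.
t=0: g(0,0)=1
t=1: g(1,-1)=1 g(1,1)=1
t=2: g(2,-2)=1 g(2,0)=2 g(2,2)=1
t=3: g(3,-3)=1 g(3,-1)=3 g(3,1)=3 g(3,3)=1
t=4: g(4,-4)=1 g(4,-2)=4 g(4,0)=6 g(4,2)=4 g(4,4)=1
t=5: g(5,-5)=1 g(5,-3)=5 g(5,-1)=10 g(5,1)=10 g(5,3)=5 g(5,5)=1
t=6: g(6,-4)=6 g(6,-2)=15 g(6,0)=20 g(6,2)=15 g(6,4)=6 g(6,6)=1
t=7: g(7,-5)=6 g(7,-3)=21 g(7,-1)=35 g(7,1)=35 g(7,3)=21 g(7,5)=7 g(7,7)=1
t=8: g(8,-4)=27 g(8,-2)=56 g(8,0)=70 g(8,2)=56 g(8,4)=28 g(8,6)=8 g(8,8)=1
Paths never hitting -6: Σ_s g(8,s) = 246
Paths hitting -6: 2^8 - 246 = 10
P = 10/256 = 5/128

Answer: 5/128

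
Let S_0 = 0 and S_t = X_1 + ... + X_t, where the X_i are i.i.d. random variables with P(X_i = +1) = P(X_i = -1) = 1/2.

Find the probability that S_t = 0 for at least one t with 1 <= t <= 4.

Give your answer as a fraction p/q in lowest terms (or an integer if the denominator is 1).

Answer: 5/8

Derivation:
Count via complement. Let g(t,s) = #length-t paths at position s with S_1..S_t all ≠ 0.
g(t,s) = g(t-1,s-1) + g(t-1,s+1) for s ≠ 0; g(t,0) = 0.
t=0: g(0,0)=1
t=1: g(1,-1)=1 g(1,1)=1
t=2: g(2,-2)=1 g(2,2)=1
t=3: g(3,-3)=1 g(3,-1)=1 g(3,1)=1 g(3,3)=1
t=4: g(4,-4)=1 g(4,-2)=2 g(4,2)=2 g(4,4)=1
Paths never hitting 0: Σ_s g(4,s) = 6
Paths hitting 0: 2^4 - 6 = 10
P = 10/16 = 5/8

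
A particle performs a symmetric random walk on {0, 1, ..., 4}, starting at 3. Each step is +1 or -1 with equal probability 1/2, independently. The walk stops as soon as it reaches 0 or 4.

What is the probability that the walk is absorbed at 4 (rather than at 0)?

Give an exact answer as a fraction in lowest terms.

Answer: 3/4

Derivation:
Symmetric walk (p = 1/2): the harmonic-function argument gives P(hit 4 before 0 | start at 3) = a/N.
P = 3/4 = 3/4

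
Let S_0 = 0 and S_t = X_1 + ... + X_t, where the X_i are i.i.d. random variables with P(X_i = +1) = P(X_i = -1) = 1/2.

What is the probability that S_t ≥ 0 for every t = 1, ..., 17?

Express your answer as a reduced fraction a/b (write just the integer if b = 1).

Answer: 12155/65536

Derivation:
Let f(t,s) = #length-t paths at position s with S_1..S_t all ≥ 0.
f(t,s) = f(t-1,s-1) + f(t-1,s+1) for s ≥ 0; f(t,s) = 0 for s < 0.
t=0: f(0,0)=1
t=1: f(1,1)=1
t=2: f(2,0)=1 f(2,2)=1
t=3: f(3,1)=2 f(3,3)=1
t=4: f(4,0)=2 f(4,2)=3 f(4,4)=1
t=5: f(5,1)=5 f(5,3)=4 f(5,5)=1
t=6: f(6,0)=5 f(6,2)=9 f(6,4)=5 f(6,6)=1
t=7: f(7,1)=14 f(7,3)=14 f(7,5)=6 f(7,7)=1
t=8: f(8,0)=14 f(8,2)=28 f(8,4)=20 f(8,6)=7 f(8,8)=1
t=9: f(9,1)=42 f(9,3)=48 f(9,5)=27 f(9,7)=8 f(9,9)=1
t=10: f(10,0)=42 f(10,2)=90 f(10,4)=75 f(10,6)=35 f(10,8)=9 f(10,10)=1
t=11: f(11,1)=132 f(11,3)=165 f(11,5)=110 f(11,7)=44 f(11,9)=10 f(11,11)=1
t=12: f(12,0)=132 f(12,2)=297 f(12,4)=275 f(12,6)=154 f(12,8)=54 f(12,10)=11 f(12,12)=1
t=13: f(13,1)=429 f(13,3)=572 f(13,5)=429 f(13,7)=208 f(13,9)=65 f(13,11)=12 f(13,13)=1
t=14: f(14,0)=429 f(14,2)=1001 f(14,4)=1001 f(14,6)=637 f(14,8)=273 f(14,10)=77 f(14,12)=13 f(14,14)=1
t=15: f(15,1)=1430 f(15,3)=2002 f(15,5)=1638 f(15,7)=910 f(15,9)=350 f(15,11)=90 f(15,13)=14 f(15,15)=1
t=16: f(16,0)=1430 f(16,2)=3432 f(16,4)=3640 f(16,6)=2548 f(16,8)=1260 f(16,10)=440 f(16,12)=104 f(16,14)=15 f(16,16)=1
t=17: f(17,1)=4862 f(17,3)=7072 f(17,5)=6188 f(17,7)=3808 f(17,9)=1700 f(17,11)=544 f(17,13)=119 f(17,15)=16 f(17,17)=1
Σ_s f(17,s) = 24310
P = 24310/131072 = 12155/65536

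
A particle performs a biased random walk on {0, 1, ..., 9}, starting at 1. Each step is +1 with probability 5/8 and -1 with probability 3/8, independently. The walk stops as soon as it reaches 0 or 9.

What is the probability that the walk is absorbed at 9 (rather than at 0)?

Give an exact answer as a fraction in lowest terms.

Biased walk: p = 5/8, q = 3/8, r = q/p = 3/5
Gambler's ruin: P(hit 9 before 0 | start at 1) = (1 - r^a)/(1 - r^N)
r^1 = 3/5; r^9 = 19683/1953125
P = (1 - 3/5) / (1 - 19683/1953125) = 2/5 / 1933442/1953125 = 390625/966721

Answer: 390625/966721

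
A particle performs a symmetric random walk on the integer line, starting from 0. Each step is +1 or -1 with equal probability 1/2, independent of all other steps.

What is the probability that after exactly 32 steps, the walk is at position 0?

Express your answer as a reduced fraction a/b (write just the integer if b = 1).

Answer: 300540195/2147483648

Derivation:
To return to 0 after 32 steps: need exactly 16 steps of +1 and 16 of -1.
Favorable paths: C(32,16) = 601080390
Total paths: 2^32 = 4294967296
P = 601080390/4294967296 = 300540195/2147483648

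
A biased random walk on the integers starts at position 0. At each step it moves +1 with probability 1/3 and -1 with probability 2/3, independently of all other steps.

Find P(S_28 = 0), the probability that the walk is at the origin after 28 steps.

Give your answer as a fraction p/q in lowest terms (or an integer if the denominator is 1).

To be at 0 after 28 steps: need exactly 14 steps of +1 and 14 of -1.
Number of such sequences: C(28,14) = 40116600
Each has probability (1/3)^14 · (2/3)^14 = 16384/22876792454961
P = 40116600 · 16384/22876792454961 = 24343347200/847288609443

Answer: 24343347200/847288609443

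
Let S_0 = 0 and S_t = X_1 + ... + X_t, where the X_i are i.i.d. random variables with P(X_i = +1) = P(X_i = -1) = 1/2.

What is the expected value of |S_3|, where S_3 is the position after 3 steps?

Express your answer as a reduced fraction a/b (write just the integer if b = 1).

S_3 takes values m ≡ 1 (mod 2) with |m| ≤ 3; P(S_3=m) = C(3,(3+m)/2)/2^3.
Total paths: 2^3 = 8
Distribution: P(S=-3)=1/8, P(S=-1)=3/8, P(S=1)=3/8, P(S=3)=1/8
E[|S_3|] = Σ_m |m|·P(S_3=m) = 12/8 = 3/2

Answer: 3/2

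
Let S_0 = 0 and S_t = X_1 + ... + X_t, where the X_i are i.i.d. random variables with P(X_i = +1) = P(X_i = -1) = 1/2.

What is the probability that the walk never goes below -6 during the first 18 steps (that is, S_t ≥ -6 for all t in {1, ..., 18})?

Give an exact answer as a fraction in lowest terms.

Answer: 14807/16384

Derivation:
Let f(t,s) = #length-t paths at position s with S_1..S_t all ≥ -6.
f(t,s) = f(t-1,s-1) + f(t-1,s+1) for s ≥ -6; f(t,s) = 0 for s < -6.
t=0: f(0,0)=1
t=1: f(1,-1)=1 f(1,1)=1
t=2: f(2,-2)=1 f(2,0)=2 f(2,2)=1
t=3: f(3,-3)=1 f(3,-1)=3 f(3,1)=3 f(3,3)=1
t=4: f(4,-4)=1 f(4,-2)=4 f(4,0)=6 f(4,2)=4 f(4,4)=1
t=5: f(5,-5)=1 f(5,-3)=5 f(5,-1)=10 f(5,1)=10 f(5,3)=5 f(5,5)=1
t=6: f(6,-6)=1 f(6,-4)=6 f(6,-2)=15 f(6,0)=20 f(6,2)=15 f(6,4)=6 f(6,6)=1
t=7: f(7,-5)=7 f(7,-3)=21 f(7,-1)=35 f(7,1)=35 f(7,3)=21 f(7,5)=7 f(7,7)=1
t=8: f(8,-6)=7 f(8,-4)=28 f(8,-2)=56 f(8,0)=70 f(8,2)=56 f(8,4)=28 f(8,6)=8 f(8,8)=1
t=9: f(9,-5)=35 f(9,-3)=84 f(9,-1)=126 f(9,1)=126 f(9,3)=84 f(9,5)=36 f(9,7)=9 f(9,9)=1
t=10: f(10,-6)=35 f(10,-4)=119 f(10,-2)=210 f(10,0)=252 f(10,2)=210 f(10,4)=120 f(10,6)=45 f(10,8)=10 f(10,10)=1
t=11: f(11,-5)=154 f(11,-3)=329 f(11,-1)=462 f(11,1)=462 f(11,3)=330 f(11,5)=165 f(11,7)=55 f(11,9)=11 f(11,11)=1
t=12: f(12,-6)=154 f(12,-4)=483 f(12,-2)=791 f(12,0)=924 f(12,2)=792 f(12,4)=495 f(12,6)=220 f(12,8)=66 f(12,10)=12 f(12,12)=1
t=13: f(13,-5)=637 f(13,-3)=1274 f(13,-1)=1715 f(13,1)=1716 f(13,3)=1287 f(13,5)=715 f(13,7)=286 f(13,9)=78 f(13,11)=13 f(13,13)=1
t=14: f(14,-6)=637 f(14,-4)=1911 f(14,-2)=2989 f(14,0)=3431 f(14,2)=3003 f(14,4)=2002 f(14,6)=1001 f(14,8)=364 f(14,10)=91 f(14,12)=14 f(14,14)=1
t=15: f(15,-5)=2548 f(15,-3)=4900 f(15,-1)=6420 f(15,1)=6434 f(15,3)=5005 f(15,5)=3003 f(15,7)=1365 f(15,9)=455 f(15,11)=105 f(15,13)=15 f(15,15)=1
t=16: f(16,-6)=2548 f(16,-4)=7448 f(16,-2)=11320 f(16,0)=12854 f(16,2)=11439 f(16,4)=8008 f(16,6)=4368 f(16,8)=1820 f(16,10)=560 f(16,12)=120 f(16,14)=16 f(16,16)=1
t=17: f(17,-5)=9996 f(17,-3)=18768 f(17,-1)=24174 f(17,1)=24293 f(17,3)=19447 f(17,5)=12376 f(17,7)=6188 f(17,9)=2380 f(17,11)=680 f(17,13)=136 f(17,15)=17 f(17,17)=1
t=18: f(18,-6)=9996 f(18,-4)=28764 f(18,-2)=42942 f(18,0)=48467 f(18,2)=43740 f(18,4)=31823 f(18,6)=18564 f(18,8)=8568 f(18,10)=3060 f(18,12)=816 f(18,14)=153 f(18,16)=18 f(18,18)=1
Σ_s f(18,s) = 236912
P = 236912/262144 = 14807/16384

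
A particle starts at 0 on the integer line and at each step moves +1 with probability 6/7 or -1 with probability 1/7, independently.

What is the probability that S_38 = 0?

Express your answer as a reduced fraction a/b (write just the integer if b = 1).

Answer: 3076854394252913698406400/18562115921017574302453163671207

Derivation:
To be at 0 after 38 steps: need exactly 19 steps of +1 and 19 of -1.
Number of such sequences: C(38,19) = 35345263800
Each has probability (6/7)^19 · (1/7)^19 = 609359740010496/129934811447123020117172145698449
P = 35345263800 · 609359740010496/129934811447123020117172145698449 = 3076854394252913698406400/18562115921017574302453163671207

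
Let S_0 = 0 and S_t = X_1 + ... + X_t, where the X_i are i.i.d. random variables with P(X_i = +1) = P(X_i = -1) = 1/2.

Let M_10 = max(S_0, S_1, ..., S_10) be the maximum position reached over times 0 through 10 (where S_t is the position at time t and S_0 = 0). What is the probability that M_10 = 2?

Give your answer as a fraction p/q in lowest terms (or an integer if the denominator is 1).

Let M_10 = max(S_0,...,S_10). Use the reflection principle: for j ≥ 1, #{paths with M_10 ≥ j} = #{S_10 ≥ j} + #{S_10 ≥ j+1}.
By reflection, #{M_10 ≥ 2} = #{S_10 ≥ 2} + #{S_10 ≥ 3} = 386 + 176 = 562.
#{M_10 ≥ 3} = #{S_10 ≥ 3} + #{S_10 ≥ 4} = 176 + 176 = 352.
#{M_10 = 2} = 562 - 352 = 210.
P(M_10 = 2) = 210/1024 = 105/512

Answer: 105/512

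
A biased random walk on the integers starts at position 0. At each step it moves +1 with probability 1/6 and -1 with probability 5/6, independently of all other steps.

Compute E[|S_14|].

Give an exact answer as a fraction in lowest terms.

S_14 takes values m ≡ 0 (mod 2) with |m| ≤ 14; P(S_14=m) = C(14,(14+m)/2) · (1/6)^((14+m)/2) · (5/6)^((14-m)/2).
Distribution: P(S=-14)=6103515625/78364164096, P(S=-12)=8544921875/39182082048, P(S=-10)=22216796875/78364164096, P(S=-8)=4443359375/19591041024, P(S=-6)=9775390625/78364164096, P(S=-4)=1955078125/39182082048, P(S=-2)=391015625/26121388032, P(S=0)=11171875/3265173504, P(S=2)=15640625/26121388032, P(S=4)=3128125/39182082048, P(S=6)=625625/78364164096, P(S=8)=11375/19591041024, P(S=10)=2275/78364164096, P(S=12)=35/39182082048, P(S=14)=1/78364164096
E[|S_14|] = Σ_m |m|·P(S_14=m) = 15242601773/1632586752

Answer: 15242601773/1632586752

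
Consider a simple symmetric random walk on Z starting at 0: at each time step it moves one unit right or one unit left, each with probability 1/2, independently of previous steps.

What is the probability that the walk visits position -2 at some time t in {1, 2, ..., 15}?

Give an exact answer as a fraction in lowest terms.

Answer: 9949/16384

Derivation:
Count via complement. Let g(t,s) = #length-t paths at position s with S_1..S_t all ≠ -2.
g(t,s) = g(t-1,s-1) + g(t-1,s+1) for s ≠ -2; g(t,-2) = 0.
t=0: g(0,0)=1
t=1: g(1,-1)=1 g(1,1)=1
t=2: g(2,0)=2 g(2,2)=1
t=3: g(3,-1)=2 g(3,1)=3 g(3,3)=1
t=4: g(4,0)=5 g(4,2)=4 g(4,4)=1
t=5: g(5,-1)=5 g(5,1)=9 g(5,3)=5 g(5,5)=1
t=6: g(6,0)=14 g(6,2)=14 g(6,4)=6 g(6,6)=1
t=7: g(7,-1)=14 g(7,1)=28 g(7,3)=20 g(7,5)=7 g(7,7)=1
t=8: g(8,0)=42 g(8,2)=48 g(8,4)=27 g(8,6)=8 g(8,8)=1
t=9: g(9,-1)=42 g(9,1)=90 g(9,3)=75 g(9,5)=35 g(9,7)=9 g(9,9)=1
t=10: g(10,0)=132 g(10,2)=165 g(10,4)=110 g(10,6)=44 g(10,8)=10 g(10,10)=1
t=11: g(11,-1)=132 g(11,1)=297 g(11,3)=275 g(11,5)=154 g(11,7)=54 g(11,9)=11 g(11,11)=1
t=12: g(12,0)=429 g(12,2)=572 g(12,4)=429 g(12,6)=208 g(12,8)=65 g(12,10)=12 g(12,12)=1
t=13: g(13,-1)=429 g(13,1)=1001 g(13,3)=1001 g(13,5)=637 g(13,7)=273 g(13,9)=77 g(13,11)=13 g(13,13)=1
t=14: g(14,0)=1430 g(14,2)=2002 g(14,4)=1638 g(14,6)=910 g(14,8)=350 g(14,10)=90 g(14,12)=14 g(14,14)=1
t=15: g(15,-1)=1430 g(15,1)=3432 g(15,3)=3640 g(15,5)=2548 g(15,7)=1260 g(15,9)=440 g(15,11)=104 g(15,13)=15 g(15,15)=1
Paths never hitting -2: Σ_s g(15,s) = 12870
Paths hitting -2: 2^15 - 12870 = 19898
P = 19898/32768 = 9949/16384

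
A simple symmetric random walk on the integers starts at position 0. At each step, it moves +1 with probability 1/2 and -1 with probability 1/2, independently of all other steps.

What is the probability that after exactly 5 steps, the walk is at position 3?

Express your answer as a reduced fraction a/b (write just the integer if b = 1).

Answer: 5/32

Derivation:
To reach position 3 after 5 steps: need 4 steps of +1 and 1 of -1.
Favorable paths: C(5,4) = 5
Total paths: 2^5 = 32
P = 5/32 = 5/32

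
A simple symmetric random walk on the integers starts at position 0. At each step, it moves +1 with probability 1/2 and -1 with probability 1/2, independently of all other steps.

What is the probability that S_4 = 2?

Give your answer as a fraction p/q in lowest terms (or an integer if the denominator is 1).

To reach position 2 after 4 steps: need 3 steps of +1 and 1 of -1.
Favorable paths: C(4,3) = 4
Total paths: 2^4 = 16
P = 4/16 = 1/4

Answer: 1/4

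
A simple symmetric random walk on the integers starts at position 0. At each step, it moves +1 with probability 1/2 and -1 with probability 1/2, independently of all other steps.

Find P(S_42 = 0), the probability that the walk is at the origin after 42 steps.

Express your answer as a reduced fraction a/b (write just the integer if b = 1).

Answer: 67282234305/549755813888

Derivation:
To return to 0 after 42 steps: need exactly 21 steps of +1 and 21 of -1.
Favorable paths: C(42,21) = 538257874440
Total paths: 2^42 = 4398046511104
P = 538257874440/4398046511104 = 67282234305/549755813888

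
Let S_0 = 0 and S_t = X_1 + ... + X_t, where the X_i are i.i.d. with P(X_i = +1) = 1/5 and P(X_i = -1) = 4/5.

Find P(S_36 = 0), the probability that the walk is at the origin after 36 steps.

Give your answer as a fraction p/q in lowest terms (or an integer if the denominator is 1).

Answer: 24945541964976095232/582076609134674072265625

Derivation:
To be at 0 after 36 steps: need exactly 18 steps of +1 and 18 of -1.
Number of such sequences: C(36,18) = 9075135300
Each has probability (1/5)^18 · (4/5)^18 = 68719476736/14551915228366851806640625
P = 9075135300 · 68719476736/14551915228366851806640625 = 24945541964976095232/582076609134674072265625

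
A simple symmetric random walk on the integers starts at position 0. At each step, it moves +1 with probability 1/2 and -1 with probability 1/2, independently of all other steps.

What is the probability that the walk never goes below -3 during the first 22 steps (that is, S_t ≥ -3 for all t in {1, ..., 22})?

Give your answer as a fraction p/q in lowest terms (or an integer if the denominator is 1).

Answer: 156009/262144

Derivation:
Let f(t,s) = #length-t paths at position s with S_1..S_t all ≥ -3.
f(t,s) = f(t-1,s-1) + f(t-1,s+1) for s ≥ -3; f(t,s) = 0 for s < -3.
t=0: f(0,0)=1
t=1: f(1,-1)=1 f(1,1)=1
t=2: f(2,-2)=1 f(2,0)=2 f(2,2)=1
t=3: f(3,-3)=1 f(3,-1)=3 f(3,1)=3 f(3,3)=1
t=4: f(4,-2)=4 f(4,0)=6 f(4,2)=4 f(4,4)=1
t=5: f(5,-3)=4 f(5,-1)=10 f(5,1)=10 f(5,3)=5 f(5,5)=1
t=6: f(6,-2)=14 f(6,0)=20 f(6,2)=15 f(6,4)=6 f(6,6)=1
t=7: f(7,-3)=14 f(7,-1)=34 f(7,1)=35 f(7,3)=21 f(7,5)=7 f(7,7)=1
t=8: f(8,-2)=48 f(8,0)=69 f(8,2)=56 f(8,4)=28 f(8,6)=8 f(8,8)=1
t=9: f(9,-3)=48 f(9,-1)=117 f(9,1)=125 f(9,3)=84 f(9,5)=36 f(9,7)=9 f(9,9)=1
t=10: f(10,-2)=165 f(10,0)=242 f(10,2)=209 f(10,4)=120 f(10,6)=45 f(10,8)=10 f(10,10)=1
t=11: f(11,-3)=165 f(11,-1)=407 f(11,1)=451 f(11,3)=329 f(11,5)=165 f(11,7)=55 f(11,9)=11 f(11,11)=1
t=12: f(12,-2)=572 f(12,0)=858 f(12,2)=780 f(12,4)=494 f(12,6)=220 f(12,8)=66 f(12,10)=12 f(12,12)=1
t=13: f(13,-3)=572 f(13,-1)=1430 f(13,1)=1638 f(13,3)=1274 f(13,5)=714 f(13,7)=286 f(13,9)=78 f(13,11)=13 f(13,13)=1
t=14: f(14,-2)=2002 f(14,0)=3068 f(14,2)=2912 f(14,4)=1988 f(14,6)=1000 f(14,8)=364 f(14,10)=91 f(14,12)=14 f(14,14)=1
t=15: f(15,-3)=2002 f(15,-1)=5070 f(15,1)=5980 f(15,3)=4900 f(15,5)=2988 f(15,7)=1364 f(15,9)=455 f(15,11)=105 f(15,13)=15 f(15,15)=1
t=16: f(16,-2)=7072 f(16,0)=11050 f(16,2)=10880 f(16,4)=7888 f(16,6)=4352 f(16,8)=1819 f(16,10)=560 f(16,12)=120 f(16,14)=16 f(16,16)=1
t=17: f(17,-3)=7072 f(17,-1)=18122 f(17,1)=21930 f(17,3)=18768 f(17,5)=12240 f(17,7)=6171 f(17,9)=2379 f(17,11)=680 f(17,13)=136 f(17,15)=17 f(17,17)=1
t=18: f(18,-2)=25194 f(18,0)=40052 f(18,2)=40698 f(18,4)=31008 f(18,6)=18411 f(18,8)=8550 f(18,10)=3059 f(18,12)=816 f(18,14)=153 f(18,16)=18 f(18,18)=1
t=19: f(19,-3)=25194 f(19,-1)=65246 f(19,1)=80750 f(19,3)=71706 f(19,5)=49419 f(19,7)=26961 f(19,9)=11609 f(19,11)=3875 f(19,13)=969 f(19,15)=171 f(19,17)=19 f(19,19)=1
t=20: f(20,-2)=90440 f(20,0)=145996 f(20,2)=152456 f(20,4)=121125 f(20,6)=76380 f(20,8)=38570 f(20,10)=15484 f(20,12)=4844 f(20,14)=1140 f(20,16)=190 f(20,18)=20 f(20,20)=1
t=21: f(21,-3)=90440 f(21,-1)=236436 f(21,1)=298452 f(21,3)=273581 f(21,5)=197505 f(21,7)=114950 f(21,9)=54054 f(21,11)=20328 f(21,13)=5984 f(21,15)=1330 f(21,17)=210 f(21,19)=21 f(21,21)=1
t=22: f(22,-2)=326876 f(22,0)=534888 f(22,2)=572033 f(22,4)=471086 f(22,6)=312455 f(22,8)=169004 f(22,10)=74382 f(22,12)=26312 f(22,14)=7314 f(22,16)=1540 f(22,18)=231 f(22,20)=22 f(22,22)=1
Σ_s f(22,s) = 2496144
P = 2496144/4194304 = 156009/262144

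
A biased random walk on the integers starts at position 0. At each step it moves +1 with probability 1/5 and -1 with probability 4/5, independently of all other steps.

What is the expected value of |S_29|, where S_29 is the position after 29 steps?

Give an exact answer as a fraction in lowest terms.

S_29 takes values m ≡ 1 (mod 2) with |m| ≤ 29; P(S_29=m) = C(29,(29+m)/2) · (1/5)^((29+m)/2) · (4/5)^((29-m)/2).
Distribution: P(S=-29)=288230376151711744/186264514923095703125, P(S=-27)=2089670227099910144/186264514923095703125, P(S=-25)=7313845794849685504/186264514923095703125, P(S=-23)=16456153038411792384/186264514923095703125, P(S=-21)=26741248687419162624/186264514923095703125, P(S=-19)=6685312171854790656/37252902984619140625, P(S=-17)=6685312171854790656/37252902984619140625, P(S=-15)=5491506426880720896/37252902984619140625, P(S=-13)=3775410668480495616/37252902984619140625, P(S=-11)=2202322889946955776/37252902984619140625, P(S=-9)=1101161444973477888/37252902984619140625, P(S=-7)=475501533056729088/37252902984619140625, P(S=-5)=178313074896273408/37252902984619140625, P(S=-3)=58294659100704768/37252902984619140625, P(S=-1)=16655616885915648/37252902984619140625, P(S=1)=4163904221478912/37252902984619140625, P(S=3)=910854048448512/37252902984619140625, P(S=5)=174133862203392/37252902984619140625, P(S=7)=29022310367232/37252902984619140625, P(S=9)=4200597553152/37252902984619140625, P(S=11)=525074694144/37252902984619140625, P(S=13)=56258002944/37252902984619140625, P(S=15)=5114363904/37252902984619140625, P(S=17)=389136384/37252902984619140625, P(S=19)=24321024/37252902984619140625, P(S=21)=6080256/186264514923095703125, P(S=23)=233856/186264514923095703125, P(S=25)=6496/186264514923095703125, P(S=27)=116/186264514923095703125, P(S=29)=1/186264514923095703125
E[|S_29|] = Σ_m |m|·P(S_29=m) = 25928661652352808813/1490116119384765625

Answer: 25928661652352808813/1490116119384765625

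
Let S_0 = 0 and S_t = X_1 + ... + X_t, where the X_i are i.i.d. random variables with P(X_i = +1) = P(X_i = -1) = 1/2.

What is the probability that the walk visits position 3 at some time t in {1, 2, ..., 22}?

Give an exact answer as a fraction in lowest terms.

Answer: 548895/1048576

Derivation:
Count via complement. Let g(t,s) = #length-t paths at position s with S_1..S_t all ≠ 3.
g(t,s) = g(t-1,s-1) + g(t-1,s+1) for s ≠ 3; g(t,3) = 0.
t=0: g(0,0)=1
t=1: g(1,-1)=1 g(1,1)=1
t=2: g(2,-2)=1 g(2,0)=2 g(2,2)=1
t=3: g(3,-3)=1 g(3,-1)=3 g(3,1)=3
t=4: g(4,-4)=1 g(4,-2)=4 g(4,0)=6 g(4,2)=3
t=5: g(5,-5)=1 g(5,-3)=5 g(5,-1)=10 g(5,1)=9
t=6: g(6,-6)=1 g(6,-4)=6 g(6,-2)=15 g(6,0)=19 g(6,2)=9
t=7: g(7,-7)=1 g(7,-5)=7 g(7,-3)=21 g(7,-1)=34 g(7,1)=28
t=8: g(8,-8)=1 g(8,-6)=8 g(8,-4)=28 g(8,-2)=55 g(8,0)=62 g(8,2)=28
t=9: g(9,-9)=1 g(9,-7)=9 g(9,-5)=36 g(9,-3)=83 g(9,-1)=117 g(9,1)=90
t=10: g(10,-10)=1 g(10,-8)=10 g(10,-6)=45 g(10,-4)=119 g(10,-2)=200 g(10,0)=207 g(10,2)=90
t=11: g(11,-11)=1 g(11,-9)=11 g(11,-7)=55 g(11,-5)=164 g(11,-3)=319 g(11,-1)=407 g(11,1)=297
t=12: g(12,-12)=1 g(12,-10)=12 g(12,-8)=66 g(12,-6)=219 g(12,-4)=483 g(12,-2)=726 g(12,0)=704 g(12,2)=297
t=13: g(13,-13)=1 g(13,-11)=13 g(13,-9)=78 g(13,-7)=285 g(13,-5)=702 g(13,-3)=1209 g(13,-1)=1430 g(13,1)=1001
t=14: g(14,-14)=1 g(14,-12)=14 g(14,-10)=91 g(14,-8)=363 g(14,-6)=987 g(14,-4)=1911 g(14,-2)=2639 g(14,0)=2431 g(14,2)=1001
t=15: g(15,-15)=1 g(15,-13)=15 g(15,-11)=105 g(15,-9)=454 g(15,-7)=1350 g(15,-5)=2898 g(15,-3)=4550 g(15,-1)=5070 g(15,1)=3432
t=16: g(16,-16)=1 g(16,-14)=16 g(16,-12)=120 g(16,-10)=559 g(16,-8)=1804 g(16,-6)=4248 g(16,-4)=7448 g(16,-2)=9620 g(16,0)=8502 g(16,2)=3432
t=17: g(17,-17)=1 g(17,-15)=17 g(17,-13)=136 g(17,-11)=679 g(17,-9)=2363 g(17,-7)=6052 g(17,-5)=11696 g(17,-3)=17068 g(17,-1)=18122 g(17,1)=11934
t=18: g(18,-18)=1 g(18,-16)=18 g(18,-14)=153 g(18,-12)=815 g(18,-10)=3042 g(18,-8)=8415 g(18,-6)=17748 g(18,-4)=28764 g(18,-2)=35190 g(18,0)=30056 g(18,2)=11934
t=19: g(19,-19)=1 g(19,-17)=19 g(19,-15)=171 g(19,-13)=968 g(19,-11)=3857 g(19,-9)=11457 g(19,-7)=26163 g(19,-5)=46512 g(19,-3)=63954 g(19,-1)=65246 g(19,1)=41990
t=20: g(20,-20)=1 g(20,-18)=20 g(20,-16)=190 g(20,-14)=1139 g(20,-12)=4825 g(20,-10)=15314 g(20,-8)=37620 g(20,-6)=72675 g(20,-4)=110466 g(20,-2)=129200 g(20,0)=107236 g(20,2)=41990
t=21: g(21,-21)=1 g(21,-19)=21 g(21,-17)=210 g(21,-15)=1329 g(21,-13)=5964 g(21,-11)=20139 g(21,-9)=52934 g(21,-7)=110295 g(21,-5)=183141 g(21,-3)=239666 g(21,-1)=236436 g(21,1)=149226
t=22: g(22,-22)=1 g(22,-20)=22 g(22,-18)=231 g(22,-16)=1539 g(22,-14)=7293 g(22,-12)=26103 g(22,-10)=73073 g(22,-8)=163229 g(22,-6)=293436 g(22,-4)=422807 g(22,-2)=476102 g(22,0)=385662 g(22,2)=149226
Paths never hitting 3: Σ_s g(22,s) = 1998724
Paths hitting 3: 2^22 - 1998724 = 2195580
P = 2195580/4194304 = 548895/1048576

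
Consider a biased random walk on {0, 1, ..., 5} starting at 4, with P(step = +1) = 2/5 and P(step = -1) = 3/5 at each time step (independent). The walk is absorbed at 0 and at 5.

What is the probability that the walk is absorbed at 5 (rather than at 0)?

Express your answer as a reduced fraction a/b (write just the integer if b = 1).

Answer: 130/211

Derivation:
Biased walk: p = 2/5, q = 3/5, r = q/p = 3/2
Gambler's ruin: P(hit 5 before 0 | start at 4) = (1 - r^a)/(1 - r^N)
r^4 = 81/16; r^5 = 243/32
P = (1 - 81/16) / (1 - 243/32) = -65/16 / -211/32 = 130/211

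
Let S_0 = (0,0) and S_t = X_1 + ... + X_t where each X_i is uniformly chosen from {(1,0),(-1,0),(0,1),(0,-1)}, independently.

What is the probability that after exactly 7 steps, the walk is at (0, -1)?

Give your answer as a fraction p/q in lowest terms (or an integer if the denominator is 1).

Answer: 1225/16384

Derivation:
Let h be the number of horizontal steps (so 7-h are vertical). To end at (0,-1) need (h+0)/2 right-steps and ((7-h)-1)/2 up-steps.
Sum over h with 0 ≤ h ≤ 6, h ≡ 0 (mod 2), 7-h ≡ 1 (mod 2):
h=0: C(7,0)·C(0,0)·C(7,3) = 1·1·35 = 35
h=2: C(7,2)·C(2,1)·C(5,2) = 21·2·10 = 420
h=4: C(7,4)·C(4,2)·C(3,1) = 35·6·3 = 630
h=6: C(7,6)·C(6,3)·C(1,0) = 7·20·1 = 140
Total favorable: 1225
Total paths: 4^7 = 16384
P = 1225/16384 = 1225/16384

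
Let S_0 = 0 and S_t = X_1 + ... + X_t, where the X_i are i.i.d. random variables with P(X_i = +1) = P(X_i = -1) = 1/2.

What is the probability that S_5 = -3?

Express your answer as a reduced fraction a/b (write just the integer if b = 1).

To reach position -3 after 5 steps: need 1 step of +1 and 4 of -1.
Favorable paths: C(5,1) = 5
Total paths: 2^5 = 32
P = 5/32 = 5/32

Answer: 5/32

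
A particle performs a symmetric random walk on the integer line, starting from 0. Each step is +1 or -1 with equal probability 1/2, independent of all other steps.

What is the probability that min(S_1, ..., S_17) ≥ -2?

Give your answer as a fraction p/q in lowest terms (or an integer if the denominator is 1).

Let f(t,s) = #length-t paths at position s with S_1..S_t all ≥ -2.
f(t,s) = f(t-1,s-1) + f(t-1,s+1) for s ≥ -2; f(t,s) = 0 for s < -2.
t=0: f(0,0)=1
t=1: f(1,-1)=1 f(1,1)=1
t=2: f(2,-2)=1 f(2,0)=2 f(2,2)=1
t=3: f(3,-1)=3 f(3,1)=3 f(3,3)=1
t=4: f(4,-2)=3 f(4,0)=6 f(4,2)=4 f(4,4)=1
t=5: f(5,-1)=9 f(5,1)=10 f(5,3)=5 f(5,5)=1
t=6: f(6,-2)=9 f(6,0)=19 f(6,2)=15 f(6,4)=6 f(6,6)=1
t=7: f(7,-1)=28 f(7,1)=34 f(7,3)=21 f(7,5)=7 f(7,7)=1
t=8: f(8,-2)=28 f(8,0)=62 f(8,2)=55 f(8,4)=28 f(8,6)=8 f(8,8)=1
t=9: f(9,-1)=90 f(9,1)=117 f(9,3)=83 f(9,5)=36 f(9,7)=9 f(9,9)=1
t=10: f(10,-2)=90 f(10,0)=207 f(10,2)=200 f(10,4)=119 f(10,6)=45 f(10,8)=10 f(10,10)=1
t=11: f(11,-1)=297 f(11,1)=407 f(11,3)=319 f(11,5)=164 f(11,7)=55 f(11,9)=11 f(11,11)=1
t=12: f(12,-2)=297 f(12,0)=704 f(12,2)=726 f(12,4)=483 f(12,6)=219 f(12,8)=66 f(12,10)=12 f(12,12)=1
t=13: f(13,-1)=1001 f(13,1)=1430 f(13,3)=1209 f(13,5)=702 f(13,7)=285 f(13,9)=78 f(13,11)=13 f(13,13)=1
t=14: f(14,-2)=1001 f(14,0)=2431 f(14,2)=2639 f(14,4)=1911 f(14,6)=987 f(14,8)=363 f(14,10)=91 f(14,12)=14 f(14,14)=1
t=15: f(15,-1)=3432 f(15,1)=5070 f(15,3)=4550 f(15,5)=2898 f(15,7)=1350 f(15,9)=454 f(15,11)=105 f(15,13)=15 f(15,15)=1
t=16: f(16,-2)=3432 f(16,0)=8502 f(16,2)=9620 f(16,4)=7448 f(16,6)=4248 f(16,8)=1804 f(16,10)=559 f(16,12)=120 f(16,14)=16 f(16,16)=1
t=17: f(17,-1)=11934 f(17,1)=18122 f(17,3)=17068 f(17,5)=11696 f(17,7)=6052 f(17,9)=2363 f(17,11)=679 f(17,13)=136 f(17,15)=17 f(17,17)=1
Σ_s f(17,s) = 68068
P = 68068/131072 = 17017/32768

Answer: 17017/32768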